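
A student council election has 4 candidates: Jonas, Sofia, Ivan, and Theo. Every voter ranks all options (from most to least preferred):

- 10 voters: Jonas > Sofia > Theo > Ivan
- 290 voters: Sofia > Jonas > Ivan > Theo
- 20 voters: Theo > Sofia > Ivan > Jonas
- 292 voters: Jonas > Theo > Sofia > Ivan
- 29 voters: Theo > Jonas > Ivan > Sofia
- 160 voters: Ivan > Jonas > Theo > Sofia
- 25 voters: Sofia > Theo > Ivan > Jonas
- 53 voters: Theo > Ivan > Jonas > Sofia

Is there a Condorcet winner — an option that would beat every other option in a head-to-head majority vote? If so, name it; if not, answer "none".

Jonas vs Sofia: 544–335 for Jonas.
Jonas vs Ivan: 621–258 for Jonas.
Jonas vs Theo: 752–127 for Jonas.
Jonas beats every other option head-to-head.

Jonas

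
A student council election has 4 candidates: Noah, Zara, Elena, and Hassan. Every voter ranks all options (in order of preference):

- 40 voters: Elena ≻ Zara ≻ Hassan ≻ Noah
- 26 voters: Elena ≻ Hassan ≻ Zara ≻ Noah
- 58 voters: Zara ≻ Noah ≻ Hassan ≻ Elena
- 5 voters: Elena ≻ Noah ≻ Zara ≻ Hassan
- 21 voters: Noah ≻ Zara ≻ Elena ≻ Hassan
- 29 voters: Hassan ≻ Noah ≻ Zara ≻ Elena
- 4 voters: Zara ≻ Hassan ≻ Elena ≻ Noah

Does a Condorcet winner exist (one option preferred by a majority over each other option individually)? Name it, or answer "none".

Zara

Zara vs Noah: 128–55 for Zara.
Zara vs Elena: 112–71 for Zara.
Zara vs Hassan: 128–55 for Zara.
Zara beats every other option head-to-head.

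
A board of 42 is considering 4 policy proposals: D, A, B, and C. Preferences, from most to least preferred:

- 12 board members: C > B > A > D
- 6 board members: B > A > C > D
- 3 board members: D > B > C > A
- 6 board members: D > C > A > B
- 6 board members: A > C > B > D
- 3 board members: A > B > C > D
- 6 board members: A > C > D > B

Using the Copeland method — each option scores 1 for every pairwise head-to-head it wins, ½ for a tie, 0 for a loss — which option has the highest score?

D: loses to A, B, and C → score 0.
A: beats D; ties B and C → score 2.
B: beats D; ties A; loses to C → score 1.5.
C: beats D and B; ties A → score 2.5.
C has the best pairwise record.

C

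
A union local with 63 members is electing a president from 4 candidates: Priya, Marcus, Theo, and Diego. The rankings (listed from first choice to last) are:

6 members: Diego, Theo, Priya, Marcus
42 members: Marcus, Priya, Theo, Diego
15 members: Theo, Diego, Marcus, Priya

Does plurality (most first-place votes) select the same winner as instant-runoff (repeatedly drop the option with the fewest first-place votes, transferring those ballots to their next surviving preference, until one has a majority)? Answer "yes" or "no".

Plurality — first-place votes: Priya 0, Marcus 42, Theo 15, Diego 6. Winner: Marcus.
Instant-runoff — R1 Priya 0, Marcus 42, Theo 15, Diego 6 (Marcus winner). Winner: Marcus.
The two methods agree.

yes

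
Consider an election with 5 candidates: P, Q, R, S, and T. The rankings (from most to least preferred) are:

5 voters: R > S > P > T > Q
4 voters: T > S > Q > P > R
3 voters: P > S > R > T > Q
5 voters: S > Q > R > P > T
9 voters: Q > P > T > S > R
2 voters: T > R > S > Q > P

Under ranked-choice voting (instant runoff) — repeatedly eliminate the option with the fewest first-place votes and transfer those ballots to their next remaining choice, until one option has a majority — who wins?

Round 1: P 3, Q 9, R 5, S 5, T 6. Eliminate P.
Round 2: Q 9, R 5, S 8, T 6. Eliminate R.
Round 3: Q 9, S 13, T 6. Eliminate T.
Round 4: Q 9, S 19. S has a majority.

S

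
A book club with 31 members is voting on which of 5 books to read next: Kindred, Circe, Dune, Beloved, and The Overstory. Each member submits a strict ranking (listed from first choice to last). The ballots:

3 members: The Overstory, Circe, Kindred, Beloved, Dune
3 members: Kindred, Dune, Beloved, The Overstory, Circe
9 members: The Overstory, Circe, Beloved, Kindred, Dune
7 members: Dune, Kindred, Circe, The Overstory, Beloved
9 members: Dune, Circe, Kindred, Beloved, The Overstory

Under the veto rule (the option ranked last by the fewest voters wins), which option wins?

Last-place votes: Kindred 0, Circe 3, Dune 12, Beloved 7, The Overstory 9.
Kindred is ranked last by the fewest voters, so Kindred wins.

Kindred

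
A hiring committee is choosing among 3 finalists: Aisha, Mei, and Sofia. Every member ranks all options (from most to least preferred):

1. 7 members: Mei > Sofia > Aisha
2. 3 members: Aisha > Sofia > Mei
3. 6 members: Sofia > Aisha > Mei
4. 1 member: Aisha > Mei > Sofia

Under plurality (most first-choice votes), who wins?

Mei

First-place votes: Aisha 4, Mei 7, Sofia 6.
Mei has the most first-place votes.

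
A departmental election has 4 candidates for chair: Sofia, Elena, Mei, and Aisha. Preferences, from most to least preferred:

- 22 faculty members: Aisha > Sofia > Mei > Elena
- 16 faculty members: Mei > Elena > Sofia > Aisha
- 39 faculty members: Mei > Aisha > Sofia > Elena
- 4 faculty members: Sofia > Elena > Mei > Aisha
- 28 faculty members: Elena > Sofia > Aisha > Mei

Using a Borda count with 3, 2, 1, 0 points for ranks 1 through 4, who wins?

Sofia: 22·2 + 16·1 + 39·1 + 4·3 + 28·2 = 167
Elena: 22·0 + 16·2 + 39·0 + 4·2 + 28·3 = 124
Mei: 22·1 + 16·3 + 39·3 + 4·1 + 28·0 = 191
Aisha: 22·3 + 16·0 + 39·2 + 4·0 + 28·1 = 172
Mei has the highest Borda score (191).

Mei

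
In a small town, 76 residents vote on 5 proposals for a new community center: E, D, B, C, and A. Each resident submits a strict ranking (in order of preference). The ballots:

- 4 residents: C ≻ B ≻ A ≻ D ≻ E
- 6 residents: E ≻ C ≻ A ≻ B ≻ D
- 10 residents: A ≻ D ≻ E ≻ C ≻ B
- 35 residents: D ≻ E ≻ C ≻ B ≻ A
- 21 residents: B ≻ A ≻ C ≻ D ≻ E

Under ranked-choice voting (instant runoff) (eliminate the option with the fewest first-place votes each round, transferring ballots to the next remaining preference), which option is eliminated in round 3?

A

Round 1: E 6, D 35, B 21, C 4, A 10. Eliminate C.
Round 2: E 6, D 35, B 25, A 10. Eliminate E.
Round 3: D 35, B 25, A 16. Eliminate A.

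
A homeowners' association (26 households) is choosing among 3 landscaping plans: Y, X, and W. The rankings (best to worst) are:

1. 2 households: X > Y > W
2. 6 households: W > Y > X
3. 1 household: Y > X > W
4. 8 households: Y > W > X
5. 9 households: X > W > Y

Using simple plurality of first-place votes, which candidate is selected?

First-place votes: Y 9, X 11, W 6.
X has the most first-place votes.

X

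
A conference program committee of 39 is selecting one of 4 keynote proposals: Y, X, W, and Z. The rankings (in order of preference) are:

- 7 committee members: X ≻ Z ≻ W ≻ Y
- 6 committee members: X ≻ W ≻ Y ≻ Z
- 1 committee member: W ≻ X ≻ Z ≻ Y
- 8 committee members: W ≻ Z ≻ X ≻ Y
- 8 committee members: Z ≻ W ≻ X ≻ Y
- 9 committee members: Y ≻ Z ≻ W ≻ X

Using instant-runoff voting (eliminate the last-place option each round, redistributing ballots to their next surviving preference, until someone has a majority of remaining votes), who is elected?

Round 1: Y 9, X 13, W 9, Z 8. Eliminate Z.
Round 2: Y 9, X 13, W 17. Eliminate Y.
Round 3: X 13, W 26. W has a majority.

W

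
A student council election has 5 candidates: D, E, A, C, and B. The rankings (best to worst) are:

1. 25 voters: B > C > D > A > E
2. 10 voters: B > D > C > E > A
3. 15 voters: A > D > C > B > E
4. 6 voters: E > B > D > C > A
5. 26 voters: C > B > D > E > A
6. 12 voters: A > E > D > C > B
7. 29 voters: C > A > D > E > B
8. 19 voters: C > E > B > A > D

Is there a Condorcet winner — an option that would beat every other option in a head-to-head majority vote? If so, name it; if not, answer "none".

C

C vs D: 99–43 for C.
C vs E: 124–18 for C.
C vs A: 115–27 for C.
C vs B: 101–41 for C.
C beats every other option head-to-head.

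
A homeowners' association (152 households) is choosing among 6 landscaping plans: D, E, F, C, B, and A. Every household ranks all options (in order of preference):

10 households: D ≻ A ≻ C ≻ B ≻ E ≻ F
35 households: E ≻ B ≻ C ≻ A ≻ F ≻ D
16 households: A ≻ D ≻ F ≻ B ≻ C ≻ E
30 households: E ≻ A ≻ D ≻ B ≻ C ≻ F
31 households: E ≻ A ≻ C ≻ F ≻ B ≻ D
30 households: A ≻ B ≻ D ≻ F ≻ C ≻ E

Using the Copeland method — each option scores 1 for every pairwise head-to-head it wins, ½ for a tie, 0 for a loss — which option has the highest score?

E

D: beats F and C; loses to E, B, and A → score 2.
E: beats D, F, C, B, and A → score 5.
F: loses to D, E, C, B, and A → score 0.
C: beats F; loses to D, E, B, and A → score 1.
B: beats D, F, and C; loses to E and A → score 3.
A: beats D, F, C, and B; loses to E → score 4.
E has the best pairwise record.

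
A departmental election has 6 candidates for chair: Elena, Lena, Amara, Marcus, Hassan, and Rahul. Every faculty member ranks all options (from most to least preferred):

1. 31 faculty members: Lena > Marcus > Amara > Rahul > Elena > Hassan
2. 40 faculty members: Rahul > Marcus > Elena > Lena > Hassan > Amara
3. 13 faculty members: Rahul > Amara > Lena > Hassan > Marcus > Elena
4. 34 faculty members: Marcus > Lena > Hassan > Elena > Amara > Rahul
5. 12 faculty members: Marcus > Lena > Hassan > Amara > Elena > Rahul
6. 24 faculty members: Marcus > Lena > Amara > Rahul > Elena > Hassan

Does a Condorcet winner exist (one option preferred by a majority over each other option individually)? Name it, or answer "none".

Marcus vs Elena: 154–0 for Marcus.
Marcus vs Lena: 110–44 for Marcus.
Marcus vs Amara: 141–13 for Marcus.
Marcus vs Hassan: 141–13 for Marcus.
Marcus vs Rahul: 101–53 for Marcus.
Marcus beats every other option head-to-head.

Marcus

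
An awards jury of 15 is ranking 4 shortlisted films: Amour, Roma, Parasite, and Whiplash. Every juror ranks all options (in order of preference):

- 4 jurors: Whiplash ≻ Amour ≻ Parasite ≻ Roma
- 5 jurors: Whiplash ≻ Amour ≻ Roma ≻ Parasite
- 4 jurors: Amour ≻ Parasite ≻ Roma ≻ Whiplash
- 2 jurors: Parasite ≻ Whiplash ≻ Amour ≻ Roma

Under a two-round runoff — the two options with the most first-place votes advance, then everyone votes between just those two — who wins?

Round 1 first-place votes: Amour 4, Roma 0, Parasite 2, Whiplash 9.
Whiplash and Amour advance.
Runoff: Whiplash is preferred to Amour by 11 voters; Amour by 4.
Whiplash wins the runoff.

Whiplash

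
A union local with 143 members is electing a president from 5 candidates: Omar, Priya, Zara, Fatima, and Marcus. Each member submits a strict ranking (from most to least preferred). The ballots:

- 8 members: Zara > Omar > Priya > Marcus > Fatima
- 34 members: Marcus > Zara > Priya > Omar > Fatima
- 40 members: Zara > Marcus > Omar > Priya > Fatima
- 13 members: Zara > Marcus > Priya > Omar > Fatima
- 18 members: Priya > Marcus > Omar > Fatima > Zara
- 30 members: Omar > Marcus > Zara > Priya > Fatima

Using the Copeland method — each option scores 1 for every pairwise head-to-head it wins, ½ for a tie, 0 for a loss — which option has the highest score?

Omar: beats Priya and Fatima; loses to Zara and Marcus → score 2.
Priya: beats Fatima; loses to Omar, Zara, and Marcus → score 1.
Zara: beats Omar, Priya, and Fatima; loses to Marcus → score 3.
Fatima: loses to Omar, Priya, Zara, and Marcus → score 0.
Marcus: beats Omar, Priya, Zara, and Fatima → score 4.
Marcus has the best pairwise record.

Marcus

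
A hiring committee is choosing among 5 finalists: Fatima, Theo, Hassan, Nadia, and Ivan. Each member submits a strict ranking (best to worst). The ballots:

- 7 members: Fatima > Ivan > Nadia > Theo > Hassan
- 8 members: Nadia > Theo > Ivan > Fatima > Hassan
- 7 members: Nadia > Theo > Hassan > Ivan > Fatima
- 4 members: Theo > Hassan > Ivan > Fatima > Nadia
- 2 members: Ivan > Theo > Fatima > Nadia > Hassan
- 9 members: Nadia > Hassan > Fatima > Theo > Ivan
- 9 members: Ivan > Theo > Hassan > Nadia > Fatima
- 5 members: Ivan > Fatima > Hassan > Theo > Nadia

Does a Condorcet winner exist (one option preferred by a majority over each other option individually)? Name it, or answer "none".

none

Checking pairwise contests:
Theo beats Fatima 30–21.
Nadia beats Theo 31–20.
Theo beats Hassan 37–14.
Ivan beats Nadia 27–24.
Theo beats Ivan 28–23.
Every option loses at least one head-to-head, so there is no Condorcet winner.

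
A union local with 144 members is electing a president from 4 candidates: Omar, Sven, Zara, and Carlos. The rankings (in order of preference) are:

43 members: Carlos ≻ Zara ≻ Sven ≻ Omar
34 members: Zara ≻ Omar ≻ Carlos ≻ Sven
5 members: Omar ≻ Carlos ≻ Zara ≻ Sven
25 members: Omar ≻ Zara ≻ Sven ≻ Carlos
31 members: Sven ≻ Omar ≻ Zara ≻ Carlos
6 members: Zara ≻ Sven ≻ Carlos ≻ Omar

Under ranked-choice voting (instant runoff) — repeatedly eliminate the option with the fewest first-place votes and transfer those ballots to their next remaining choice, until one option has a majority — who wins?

Zara

Round 1: Omar 30, Sven 31, Zara 40, Carlos 43. Eliminate Omar.
Round 2: Sven 31, Zara 65, Carlos 48. Eliminate Sven.
Round 3: Zara 96, Carlos 48. Zara has a majority.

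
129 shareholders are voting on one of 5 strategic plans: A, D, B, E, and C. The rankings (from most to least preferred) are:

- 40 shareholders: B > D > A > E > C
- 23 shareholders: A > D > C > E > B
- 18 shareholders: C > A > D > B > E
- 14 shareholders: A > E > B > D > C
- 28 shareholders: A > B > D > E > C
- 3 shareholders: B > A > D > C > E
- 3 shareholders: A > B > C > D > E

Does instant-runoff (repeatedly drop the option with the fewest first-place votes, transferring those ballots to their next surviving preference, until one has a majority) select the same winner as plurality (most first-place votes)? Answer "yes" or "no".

Instant-runoff — R1 A 68, D 0, B 43, E 0, C 18 (A winner). Winner: A.
Plurality — first-place votes: A 68, D 0, B 43, E 0, C 18. Winner: A.
The two methods agree.

yes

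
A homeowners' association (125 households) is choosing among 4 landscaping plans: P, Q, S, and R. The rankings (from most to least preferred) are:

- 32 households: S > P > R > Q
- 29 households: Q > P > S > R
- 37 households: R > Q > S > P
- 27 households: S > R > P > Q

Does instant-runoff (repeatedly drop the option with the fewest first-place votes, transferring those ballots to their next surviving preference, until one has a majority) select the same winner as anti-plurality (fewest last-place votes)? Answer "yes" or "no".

yes

Instant-runoff — R1 P 0, Q 29, S 59, R 37 (P out); R2 Q 29, S 59, R 37 (Q out); R3 S 88, R 37 (S winner). Winner: S.
Anti-plurality — last-place votes: P 37, Q 59, S 0, R 29. Winner: S.
The two methods agree.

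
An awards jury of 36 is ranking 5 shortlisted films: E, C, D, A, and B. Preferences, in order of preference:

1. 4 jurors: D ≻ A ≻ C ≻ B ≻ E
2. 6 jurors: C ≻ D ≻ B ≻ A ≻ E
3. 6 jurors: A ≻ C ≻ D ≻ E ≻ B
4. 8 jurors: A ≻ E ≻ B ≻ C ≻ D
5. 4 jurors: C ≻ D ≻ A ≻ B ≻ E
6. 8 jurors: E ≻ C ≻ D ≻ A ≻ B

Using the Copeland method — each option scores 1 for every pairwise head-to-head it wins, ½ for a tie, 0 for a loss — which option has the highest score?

E: beats B; loses to C, D, and A → score 1.
C: beats E, D, and B; ties A → score 3.5.
D: beats E, A, and B; loses to C → score 3.
A: beats E and B; ties C; loses to D → score 2.5.
B: loses to E, C, D, and A → score 0.
C has the best pairwise record.

C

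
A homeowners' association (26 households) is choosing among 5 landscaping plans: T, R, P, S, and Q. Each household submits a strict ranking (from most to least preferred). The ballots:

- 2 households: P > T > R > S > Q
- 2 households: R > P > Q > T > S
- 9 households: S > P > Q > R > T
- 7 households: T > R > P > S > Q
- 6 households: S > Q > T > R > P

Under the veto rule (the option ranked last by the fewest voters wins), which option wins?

R

Last-place votes: T 9, R 0, P 6, S 2, Q 9.
R is ranked last by the fewest voters, so R wins.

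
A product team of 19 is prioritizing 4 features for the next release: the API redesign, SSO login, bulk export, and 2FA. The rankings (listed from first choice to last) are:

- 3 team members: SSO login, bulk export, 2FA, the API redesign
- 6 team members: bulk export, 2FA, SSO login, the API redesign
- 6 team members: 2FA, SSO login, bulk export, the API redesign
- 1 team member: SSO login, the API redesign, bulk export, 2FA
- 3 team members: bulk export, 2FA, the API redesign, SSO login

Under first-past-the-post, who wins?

bulk export

First-place votes: the API redesign 0, SSO login 4, bulk export 9, 2FA 6.
bulk export has the most first-place votes.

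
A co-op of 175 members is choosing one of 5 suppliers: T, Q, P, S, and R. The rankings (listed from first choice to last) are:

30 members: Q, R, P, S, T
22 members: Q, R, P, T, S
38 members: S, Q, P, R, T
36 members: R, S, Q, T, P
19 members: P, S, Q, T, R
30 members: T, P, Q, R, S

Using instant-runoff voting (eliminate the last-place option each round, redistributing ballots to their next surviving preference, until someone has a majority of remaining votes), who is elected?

S

Round 1: T 30, Q 52, P 19, S 38, R 36. Eliminate P.
Round 2: T 30, Q 52, S 57, R 36. Eliminate T.
Round 3: Q 82, S 57, R 36. Eliminate R.
Round 4: Q 82, S 93. S has a majority.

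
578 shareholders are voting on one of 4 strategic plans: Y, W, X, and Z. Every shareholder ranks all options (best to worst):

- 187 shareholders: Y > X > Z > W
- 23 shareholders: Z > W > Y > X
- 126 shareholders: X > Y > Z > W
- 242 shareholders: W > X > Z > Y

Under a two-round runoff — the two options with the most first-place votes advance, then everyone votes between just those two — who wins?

Round 1 first-place votes: Y 187, W 242, X 126, Z 23.
W and Y advance.
Runoff: W is preferred to Y by 265 voters; Y by 313.
Y wins the runoff.

Y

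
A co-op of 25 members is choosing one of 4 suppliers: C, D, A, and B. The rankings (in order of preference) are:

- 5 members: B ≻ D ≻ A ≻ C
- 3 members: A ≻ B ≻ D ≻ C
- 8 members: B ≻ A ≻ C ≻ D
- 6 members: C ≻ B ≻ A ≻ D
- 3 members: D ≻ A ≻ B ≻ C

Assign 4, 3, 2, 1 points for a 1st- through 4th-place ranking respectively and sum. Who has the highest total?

B

C: 5·1 + 3·1 + 8·2 + 6·4 + 3·1 = 51
D: 5·3 + 3·2 + 8·1 + 6·1 + 3·4 = 47
A: 5·2 + 3·4 + 8·3 + 6·2 + 3·3 = 67
B: 5·4 + 3·3 + 8·4 + 6·3 + 3·2 = 85
B has the highest Borda score (85).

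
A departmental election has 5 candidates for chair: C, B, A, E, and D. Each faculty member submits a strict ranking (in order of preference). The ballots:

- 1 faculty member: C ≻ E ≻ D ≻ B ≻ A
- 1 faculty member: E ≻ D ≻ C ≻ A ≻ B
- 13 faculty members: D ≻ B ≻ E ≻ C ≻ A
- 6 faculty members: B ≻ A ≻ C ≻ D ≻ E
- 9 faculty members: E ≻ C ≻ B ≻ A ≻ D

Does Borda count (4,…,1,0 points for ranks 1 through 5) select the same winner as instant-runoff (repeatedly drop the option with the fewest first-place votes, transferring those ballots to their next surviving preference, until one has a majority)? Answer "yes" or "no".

Borda — scores: C 58, B 82, A 28, E 69, D 63. Winner: B.
Instant-runoff — R1 C 1, B 6, A 0, E 10, D 13 (A out); R2 C 1, B 6, E 10, D 13 (C out); R3 B 6, E 11, D 13 (B out); R4 E 11, D 19 (D winner). Winner: D.
The two methods disagree.

no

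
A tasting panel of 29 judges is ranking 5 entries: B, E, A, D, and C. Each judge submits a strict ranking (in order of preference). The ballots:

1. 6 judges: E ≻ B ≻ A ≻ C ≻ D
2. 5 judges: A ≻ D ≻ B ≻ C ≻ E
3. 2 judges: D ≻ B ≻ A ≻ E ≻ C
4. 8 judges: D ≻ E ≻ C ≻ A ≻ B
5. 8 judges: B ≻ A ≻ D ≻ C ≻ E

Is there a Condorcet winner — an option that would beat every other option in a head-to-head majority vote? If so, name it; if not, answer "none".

Checking pairwise contests:
D beats B 15–14.
B beats E 15–14.
B beats A 16–13.
A beats D 19–10.
B beats C 21–8.
Every option loses at least one head-to-head, so there is no Condorcet winner.

none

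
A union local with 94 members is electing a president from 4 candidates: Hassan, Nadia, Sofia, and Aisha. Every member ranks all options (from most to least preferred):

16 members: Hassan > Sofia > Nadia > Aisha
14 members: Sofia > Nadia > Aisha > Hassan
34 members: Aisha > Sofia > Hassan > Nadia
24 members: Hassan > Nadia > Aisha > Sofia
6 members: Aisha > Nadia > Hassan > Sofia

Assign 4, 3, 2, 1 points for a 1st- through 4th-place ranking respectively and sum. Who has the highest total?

Hassan

Hassan: 16·4 + 14·1 + 34·2 + 24·4 + 6·2 = 254
Nadia: 16·2 + 14·3 + 34·1 + 24·3 + 6·3 = 198
Sofia: 16·3 + 14·4 + 34·3 + 24·1 + 6·1 = 236
Aisha: 16·1 + 14·2 + 34·4 + 24·2 + 6·4 = 252
Hassan has the highest Borda score (254).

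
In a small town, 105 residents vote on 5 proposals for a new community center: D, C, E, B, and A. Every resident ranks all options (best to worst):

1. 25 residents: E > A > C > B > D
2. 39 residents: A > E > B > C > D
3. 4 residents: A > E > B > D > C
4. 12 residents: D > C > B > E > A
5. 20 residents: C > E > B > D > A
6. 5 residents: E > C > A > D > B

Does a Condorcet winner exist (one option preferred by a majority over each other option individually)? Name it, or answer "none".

E vs D: 93–12 for E.
E vs C: 73–32 for E.
E vs B: 93–12 for E.
E vs A: 62–43 for E.
E beats every other option head-to-head.

E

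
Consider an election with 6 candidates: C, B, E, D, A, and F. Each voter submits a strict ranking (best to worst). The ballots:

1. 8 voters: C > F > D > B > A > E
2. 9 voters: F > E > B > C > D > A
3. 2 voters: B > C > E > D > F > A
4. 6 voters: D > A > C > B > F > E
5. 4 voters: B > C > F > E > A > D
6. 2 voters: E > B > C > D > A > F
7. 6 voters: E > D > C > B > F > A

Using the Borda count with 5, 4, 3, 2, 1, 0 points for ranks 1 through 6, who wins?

C: 8·5 + 9·2 + 2·4 + 6·3 + 4·4 + 2·3 + 6·3 = 124
B: 8·2 + 9·3 + 2·5 + 6·2 + 4·5 + 2·4 + 6·2 = 105
E: 8·0 + 9·4 + 2·3 + 6·0 + 4·2 + 2·5 + 6·5 = 90
D: 8·3 + 9·1 + 2·2 + 6·5 + 4·0 + 2·2 + 6·4 = 95
A: 8·1 + 9·0 + 2·0 + 6·4 + 4·1 + 2·1 + 6·0 = 38
F: 8·4 + 9·5 + 2·1 + 6·1 + 4·3 + 2·0 + 6·1 = 103
C has the highest Borda score (124).

C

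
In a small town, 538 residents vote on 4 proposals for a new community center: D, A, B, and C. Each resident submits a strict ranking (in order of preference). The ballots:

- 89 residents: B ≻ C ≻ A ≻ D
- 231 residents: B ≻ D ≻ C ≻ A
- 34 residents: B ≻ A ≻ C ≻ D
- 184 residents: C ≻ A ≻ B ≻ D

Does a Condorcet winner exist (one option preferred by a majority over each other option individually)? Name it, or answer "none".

B vs D: 538–0 for B.
B vs A: 354–184 for B.
B vs C: 354–184 for B.
B beats every other option head-to-head.

B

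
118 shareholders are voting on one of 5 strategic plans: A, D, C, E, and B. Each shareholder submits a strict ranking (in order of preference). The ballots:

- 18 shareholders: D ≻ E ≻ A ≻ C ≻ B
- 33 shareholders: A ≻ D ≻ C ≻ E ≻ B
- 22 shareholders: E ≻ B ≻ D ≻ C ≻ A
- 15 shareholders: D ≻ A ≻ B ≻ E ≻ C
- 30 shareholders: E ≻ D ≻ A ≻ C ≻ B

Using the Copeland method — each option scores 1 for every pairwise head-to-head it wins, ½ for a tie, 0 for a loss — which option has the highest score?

D

A: beats C and B; loses to D and E → score 2.
D: beats A, C, E, and B → score 4.
C: beats B; loses to A, D, and E → score 1.
E: beats A, C, and B; loses to D → score 3.
B: loses to A, D, C, and E → score 0.
D has the best pairwise record.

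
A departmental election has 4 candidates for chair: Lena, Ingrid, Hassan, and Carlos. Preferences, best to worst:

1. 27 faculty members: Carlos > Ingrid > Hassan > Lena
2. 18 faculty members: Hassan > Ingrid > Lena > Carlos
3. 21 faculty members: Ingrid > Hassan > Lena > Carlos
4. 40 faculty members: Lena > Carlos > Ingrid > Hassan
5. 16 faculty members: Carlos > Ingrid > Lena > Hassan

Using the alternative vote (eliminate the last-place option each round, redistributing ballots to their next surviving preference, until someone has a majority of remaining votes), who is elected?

Round 1: Lena 40, Ingrid 21, Hassan 18, Carlos 43. Eliminate Hassan.
Round 2: Lena 40, Ingrid 39, Carlos 43. Eliminate Ingrid.
Round 3: Lena 79, Carlos 43. Lena has a majority.

Lena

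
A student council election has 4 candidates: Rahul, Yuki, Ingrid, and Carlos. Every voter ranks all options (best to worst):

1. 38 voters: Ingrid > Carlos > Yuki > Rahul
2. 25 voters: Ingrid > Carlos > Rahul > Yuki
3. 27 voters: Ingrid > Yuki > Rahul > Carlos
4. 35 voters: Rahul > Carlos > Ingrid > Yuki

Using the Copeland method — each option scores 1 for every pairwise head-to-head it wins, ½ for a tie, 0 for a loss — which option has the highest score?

Ingrid

Rahul: loses to Yuki, Ingrid, and Carlos → score 0.
Yuki: beats Rahul; loses to Ingrid and Carlos → score 1.
Ingrid: beats Rahul, Yuki, and Carlos → score 3.
Carlos: beats Rahul and Yuki; loses to Ingrid → score 2.
Ingrid has the best pairwise record.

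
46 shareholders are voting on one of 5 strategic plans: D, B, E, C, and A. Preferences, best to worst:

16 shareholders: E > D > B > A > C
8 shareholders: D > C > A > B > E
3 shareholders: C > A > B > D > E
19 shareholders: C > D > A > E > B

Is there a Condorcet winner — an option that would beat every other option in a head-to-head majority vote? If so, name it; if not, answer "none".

D vs B: 43–3 for D.
D vs E: 30–16 for D.
D vs C: 24–22 for D.
D vs A: 43–3 for D.
D beats every other option head-to-head.

D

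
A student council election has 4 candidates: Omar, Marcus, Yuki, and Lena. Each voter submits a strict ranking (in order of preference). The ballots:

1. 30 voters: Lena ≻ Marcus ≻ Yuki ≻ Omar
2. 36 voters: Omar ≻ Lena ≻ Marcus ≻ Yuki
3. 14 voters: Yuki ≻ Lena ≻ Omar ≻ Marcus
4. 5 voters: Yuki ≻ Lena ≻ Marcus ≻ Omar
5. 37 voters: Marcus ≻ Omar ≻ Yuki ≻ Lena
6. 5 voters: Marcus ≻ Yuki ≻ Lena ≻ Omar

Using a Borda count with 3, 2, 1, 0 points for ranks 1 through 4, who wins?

Omar: 30·0 + 36·3 + 14·1 + 5·0 + 37·2 + 5·0 = 196
Marcus: 30·2 + 36·1 + 14·0 + 5·1 + 37·3 + 5·3 = 227
Yuki: 30·1 + 36·0 + 14·3 + 5·3 + 37·1 + 5·2 = 134
Lena: 30·3 + 36·2 + 14·2 + 5·2 + 37·0 + 5·1 = 205
Marcus has the highest Borda score (227).

Marcus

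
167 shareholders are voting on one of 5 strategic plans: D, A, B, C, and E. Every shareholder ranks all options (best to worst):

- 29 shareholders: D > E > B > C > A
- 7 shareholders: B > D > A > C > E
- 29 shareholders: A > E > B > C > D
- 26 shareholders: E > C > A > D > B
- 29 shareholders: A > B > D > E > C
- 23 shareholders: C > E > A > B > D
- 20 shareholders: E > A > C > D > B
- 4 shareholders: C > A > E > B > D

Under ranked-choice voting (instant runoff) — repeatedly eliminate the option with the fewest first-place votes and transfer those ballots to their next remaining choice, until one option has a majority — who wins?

E

Round 1: D 29, A 58, B 7, C 27, E 46. Eliminate B.
Round 2: D 36, A 58, C 27, E 46. Eliminate C.
Round 3: D 36, A 62, E 69. Eliminate D.
Round 4: A 69, E 98. E has a majority.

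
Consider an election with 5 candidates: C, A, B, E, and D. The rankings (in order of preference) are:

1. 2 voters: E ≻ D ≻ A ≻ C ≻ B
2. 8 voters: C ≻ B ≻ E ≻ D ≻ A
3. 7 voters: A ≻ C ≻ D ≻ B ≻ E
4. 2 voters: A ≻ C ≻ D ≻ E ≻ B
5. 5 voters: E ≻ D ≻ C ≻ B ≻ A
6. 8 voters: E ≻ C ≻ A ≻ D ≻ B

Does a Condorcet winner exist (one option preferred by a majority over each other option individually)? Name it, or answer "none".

C

C vs A: 21–11 for C.
C vs B: 32–0 for C.
C vs E: 17–15 for C.
C vs D: 25–7 for C.
C beats every other option head-to-head.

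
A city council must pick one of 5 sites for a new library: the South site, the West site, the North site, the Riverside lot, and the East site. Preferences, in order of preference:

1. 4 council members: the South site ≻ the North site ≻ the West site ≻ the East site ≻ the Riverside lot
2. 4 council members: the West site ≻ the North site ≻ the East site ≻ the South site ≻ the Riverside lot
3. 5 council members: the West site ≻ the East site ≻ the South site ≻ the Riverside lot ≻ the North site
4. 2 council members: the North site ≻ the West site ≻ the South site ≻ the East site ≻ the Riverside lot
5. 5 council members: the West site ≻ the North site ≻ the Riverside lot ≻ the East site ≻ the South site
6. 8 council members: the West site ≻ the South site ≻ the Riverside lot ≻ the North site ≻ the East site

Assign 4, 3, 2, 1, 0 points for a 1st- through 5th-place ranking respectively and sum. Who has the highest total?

the West site

the South site: 4·4 + 4·1 + 5·2 + 2·2 + 5·0 + 8·3 = 58
the West site: 4·2 + 4·4 + 5·4 + 2·3 + 5·4 + 8·4 = 102
the North site: 4·3 + 4·3 + 5·0 + 2·4 + 5·3 + 8·1 = 55
the Riverside lot: 4·0 + 4·0 + 5·1 + 2·0 + 5·2 + 8·2 = 31
the East site: 4·1 + 4·2 + 5·3 + 2·1 + 5·1 + 8·0 = 34
the West site has the highest Borda score (102).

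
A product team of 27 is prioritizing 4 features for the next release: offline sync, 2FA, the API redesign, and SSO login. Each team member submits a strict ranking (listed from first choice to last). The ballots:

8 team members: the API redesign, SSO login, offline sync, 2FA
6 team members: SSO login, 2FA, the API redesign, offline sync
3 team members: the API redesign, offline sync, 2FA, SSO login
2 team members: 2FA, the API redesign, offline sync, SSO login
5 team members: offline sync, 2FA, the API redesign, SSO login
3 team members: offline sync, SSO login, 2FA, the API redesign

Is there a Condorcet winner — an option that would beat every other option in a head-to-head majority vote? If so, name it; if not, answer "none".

Checking pairwise contests:
the API redesign beats offline sync 19–8.
offline sync beats 2FA 19–8.
2FA beats the API redesign 16–11.
the API redesign beats SSO login 18–9.
Every option loses at least one head-to-head, so there is no Condorcet winner.

none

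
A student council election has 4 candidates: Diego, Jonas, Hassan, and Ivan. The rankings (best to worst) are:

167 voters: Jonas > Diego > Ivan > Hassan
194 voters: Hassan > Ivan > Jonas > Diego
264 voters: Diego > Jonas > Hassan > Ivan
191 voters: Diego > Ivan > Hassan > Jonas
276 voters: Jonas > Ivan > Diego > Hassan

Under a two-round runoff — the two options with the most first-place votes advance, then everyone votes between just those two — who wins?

Round 1 first-place votes: Diego 455, Jonas 443, Hassan 194, Ivan 0.
Diego and Jonas advance.
Runoff: Diego is preferred to Jonas by 455 voters; Jonas by 637.
Jonas wins the runoff.

Jonas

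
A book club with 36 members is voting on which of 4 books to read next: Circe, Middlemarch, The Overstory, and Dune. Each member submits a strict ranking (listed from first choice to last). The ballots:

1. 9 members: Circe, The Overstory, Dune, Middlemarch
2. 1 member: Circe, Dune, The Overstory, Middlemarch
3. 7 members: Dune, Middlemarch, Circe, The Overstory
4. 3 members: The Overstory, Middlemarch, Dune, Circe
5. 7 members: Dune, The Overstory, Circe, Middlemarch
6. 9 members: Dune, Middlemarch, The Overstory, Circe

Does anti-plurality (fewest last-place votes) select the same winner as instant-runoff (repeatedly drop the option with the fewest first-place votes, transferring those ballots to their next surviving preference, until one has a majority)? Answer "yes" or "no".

Anti-plurality — last-place votes: Circe 12, Middlemarch 17, The Overstory 7, Dune 0. Winner: Dune.
Instant-runoff — R1 Circe 10, Middlemarch 0, The Overstory 3, Dune 23 (Dune winner). Winner: Dune.
The two methods agree.

yes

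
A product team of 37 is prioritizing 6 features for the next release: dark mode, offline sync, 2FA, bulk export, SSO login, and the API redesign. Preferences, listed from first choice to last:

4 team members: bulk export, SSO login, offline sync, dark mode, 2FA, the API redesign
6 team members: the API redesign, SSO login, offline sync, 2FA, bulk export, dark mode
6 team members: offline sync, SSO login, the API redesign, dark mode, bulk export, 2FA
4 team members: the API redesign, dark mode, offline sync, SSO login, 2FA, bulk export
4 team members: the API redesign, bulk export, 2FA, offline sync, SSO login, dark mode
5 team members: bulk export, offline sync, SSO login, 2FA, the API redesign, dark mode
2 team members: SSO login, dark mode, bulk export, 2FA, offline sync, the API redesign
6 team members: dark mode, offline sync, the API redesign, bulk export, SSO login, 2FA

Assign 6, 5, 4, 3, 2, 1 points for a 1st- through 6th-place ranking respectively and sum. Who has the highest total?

dark mode: 4·3 + 6·1 + 6·3 + 4·5 + 4·1 + 5·1 + 2·5 + 6·6 = 111
offline sync: 4·4 + 6·4 + 6·6 + 4·4 + 4·3 + 5·5 + 2·2 + 6·5 = 163
2FA: 4·2 + 6·3 + 6·1 + 4·2 + 4·4 + 5·3 + 2·3 + 6·1 = 83
bulk export: 4·6 + 6·2 + 6·2 + 4·1 + 4·5 + 5·6 + 2·4 + 6·3 = 128
SSO login: 4·5 + 6·5 + 6·5 + 4·3 + 4·2 + 5·4 + 2·6 + 6·2 = 144
the API redesign: 4·1 + 6·6 + 6·4 + 4·6 + 4·6 + 5·2 + 2·1 + 6·4 = 148
offline sync has the highest Borda score (163).

offline sync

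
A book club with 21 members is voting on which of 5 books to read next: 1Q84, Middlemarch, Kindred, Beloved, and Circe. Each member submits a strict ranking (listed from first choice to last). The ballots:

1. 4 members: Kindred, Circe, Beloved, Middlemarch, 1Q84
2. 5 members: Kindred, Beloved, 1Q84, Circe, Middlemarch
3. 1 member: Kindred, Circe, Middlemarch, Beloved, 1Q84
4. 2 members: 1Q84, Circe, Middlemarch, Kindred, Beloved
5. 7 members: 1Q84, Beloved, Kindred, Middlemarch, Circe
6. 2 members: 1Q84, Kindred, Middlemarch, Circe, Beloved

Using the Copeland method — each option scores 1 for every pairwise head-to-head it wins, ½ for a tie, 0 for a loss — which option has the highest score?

1Q84: beats Middlemarch, Kindred, Beloved, and Circe → score 4.
Middlemarch: loses to 1Q84, Kindred, Beloved, and Circe → score 0.
Kindred: beats Middlemarch, Beloved, and Circe; loses to 1Q84 → score 3.
Beloved: beats Middlemarch and Circe; loses to 1Q84 and Kindred → score 2.
Circe: beats Middlemarch; loses to 1Q84, Kindred, and Beloved → score 1.
1Q84 has the best pairwise record.

1Q84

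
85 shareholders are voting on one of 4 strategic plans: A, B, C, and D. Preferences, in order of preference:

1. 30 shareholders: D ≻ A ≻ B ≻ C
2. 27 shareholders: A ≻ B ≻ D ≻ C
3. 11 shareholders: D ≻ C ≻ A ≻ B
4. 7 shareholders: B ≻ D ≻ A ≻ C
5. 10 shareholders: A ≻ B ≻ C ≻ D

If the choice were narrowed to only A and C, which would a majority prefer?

A

Voters preferring A to C: 74; preferring C to A: 11.
A wins the head-to-head.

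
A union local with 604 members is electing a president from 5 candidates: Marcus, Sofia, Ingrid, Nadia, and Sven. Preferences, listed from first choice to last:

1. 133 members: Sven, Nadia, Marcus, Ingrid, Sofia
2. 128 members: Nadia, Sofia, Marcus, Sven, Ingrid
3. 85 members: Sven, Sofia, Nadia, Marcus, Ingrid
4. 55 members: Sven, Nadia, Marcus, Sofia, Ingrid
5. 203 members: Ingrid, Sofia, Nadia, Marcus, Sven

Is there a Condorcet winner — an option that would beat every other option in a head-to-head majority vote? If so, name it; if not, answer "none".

Nadia

Nadia vs Marcus: 604–0 for Nadia.
Nadia vs Sofia: 316–288 for Nadia.
Nadia vs Ingrid: 401–203 for Nadia.
Nadia vs Sven: 331–273 for Nadia.
Nadia beats every other option head-to-head.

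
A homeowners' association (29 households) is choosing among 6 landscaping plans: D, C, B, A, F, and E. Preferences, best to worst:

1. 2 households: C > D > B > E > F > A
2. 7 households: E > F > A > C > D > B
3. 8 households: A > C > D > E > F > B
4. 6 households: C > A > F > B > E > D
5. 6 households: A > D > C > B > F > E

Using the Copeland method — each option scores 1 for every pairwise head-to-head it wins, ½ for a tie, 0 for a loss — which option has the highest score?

D: beats B, F, and E; loses to C and A → score 3.
C: beats D, B, F, and E; loses to A → score 4.
B: loses to D, C, A, F, and E → score 0.
A: beats D, C, B, F, and E → score 5.
F: beats B; loses to D, C, A, and E → score 1.
E: beats B and F; loses to D, C, and A → score 2.
A has the best pairwise record.

A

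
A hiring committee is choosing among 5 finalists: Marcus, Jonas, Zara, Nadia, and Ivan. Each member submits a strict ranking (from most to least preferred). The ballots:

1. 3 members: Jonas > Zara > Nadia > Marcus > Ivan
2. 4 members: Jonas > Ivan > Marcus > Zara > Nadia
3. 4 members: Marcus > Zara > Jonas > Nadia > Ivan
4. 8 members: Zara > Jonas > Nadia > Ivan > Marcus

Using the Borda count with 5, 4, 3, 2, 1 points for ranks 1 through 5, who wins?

Marcus: 3·2 + 4·3 + 4·5 + 8·1 = 46
Jonas: 3·5 + 4·5 + 4·3 + 8·4 = 79
Zara: 3·4 + 4·2 + 4·4 + 8·5 = 76
Nadia: 3·3 + 4·1 + 4·2 + 8·3 = 45
Ivan: 3·1 + 4·4 + 4·1 + 8·2 = 39
Jonas has the highest Borda score (79).

Jonas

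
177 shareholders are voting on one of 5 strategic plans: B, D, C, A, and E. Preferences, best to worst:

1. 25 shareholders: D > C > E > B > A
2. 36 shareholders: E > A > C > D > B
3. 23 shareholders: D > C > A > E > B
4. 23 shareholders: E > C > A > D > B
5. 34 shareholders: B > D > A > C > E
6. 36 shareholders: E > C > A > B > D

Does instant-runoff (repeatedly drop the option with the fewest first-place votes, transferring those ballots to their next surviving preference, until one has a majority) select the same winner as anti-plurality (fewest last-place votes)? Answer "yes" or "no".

no

Instant-runoff — R1 B 34, D 48, C 0, A 0, E 95 (E winner). Winner: E.
Anti-plurality — last-place votes: B 82, D 36, C 0, A 25, E 34. Winner: C.
The two methods disagree.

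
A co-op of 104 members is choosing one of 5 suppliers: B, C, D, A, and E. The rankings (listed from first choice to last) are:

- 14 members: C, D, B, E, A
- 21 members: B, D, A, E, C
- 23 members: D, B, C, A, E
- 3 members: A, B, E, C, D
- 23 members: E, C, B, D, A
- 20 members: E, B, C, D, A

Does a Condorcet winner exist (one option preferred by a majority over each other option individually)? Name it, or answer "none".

B vs C: 67–37 for B.
B vs D: 67–37 for B.
B vs A: 101–3 for B.
B vs E: 61–43 for B.
B beats every other option head-to-head.

B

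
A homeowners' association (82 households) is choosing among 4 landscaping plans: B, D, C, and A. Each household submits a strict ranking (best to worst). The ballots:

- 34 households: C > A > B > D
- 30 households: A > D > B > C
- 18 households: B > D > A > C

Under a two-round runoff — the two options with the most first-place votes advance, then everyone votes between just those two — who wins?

A

Round 1 first-place votes: B 18, D 0, C 34, A 30.
C and A advance.
Runoff: C is preferred to A by 34 voters; A by 48.
A wins the runoff.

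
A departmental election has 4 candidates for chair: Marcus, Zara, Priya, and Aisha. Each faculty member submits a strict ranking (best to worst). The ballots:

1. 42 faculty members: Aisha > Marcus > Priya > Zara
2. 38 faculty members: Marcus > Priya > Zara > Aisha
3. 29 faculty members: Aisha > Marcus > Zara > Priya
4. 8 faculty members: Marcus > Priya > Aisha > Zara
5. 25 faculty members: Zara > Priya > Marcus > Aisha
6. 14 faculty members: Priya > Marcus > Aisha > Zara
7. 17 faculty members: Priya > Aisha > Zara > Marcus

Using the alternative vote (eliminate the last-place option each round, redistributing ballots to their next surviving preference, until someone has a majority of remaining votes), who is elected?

Round 1: Marcus 46, Zara 25, Priya 31, Aisha 71. Eliminate Zara.
Round 2: Marcus 46, Priya 56, Aisha 71. Eliminate Marcus.
Round 3: Priya 102, Aisha 71. Priya has a majority.

Priya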